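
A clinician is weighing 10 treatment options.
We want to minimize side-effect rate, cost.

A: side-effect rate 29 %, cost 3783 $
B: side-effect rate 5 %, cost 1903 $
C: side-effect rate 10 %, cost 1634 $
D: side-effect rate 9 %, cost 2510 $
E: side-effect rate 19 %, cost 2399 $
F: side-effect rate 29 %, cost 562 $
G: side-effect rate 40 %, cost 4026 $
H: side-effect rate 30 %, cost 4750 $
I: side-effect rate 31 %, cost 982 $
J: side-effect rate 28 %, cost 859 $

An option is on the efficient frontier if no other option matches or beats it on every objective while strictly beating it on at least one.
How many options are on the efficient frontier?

A: dominated by B (side-effect rate 5≤29, cost 1903≤3783).
B: not dominated (best side-effect rate).
C: not dominated.
D: dominated by B (side-effect rate 5≤9, cost 1903≤2510).
E: dominated by B (side-effect rate 5≤19, cost 1903≤2399).
F: not dominated (best cost).
G: dominated by A (side-effect rate 29≤40, cost 3783≤4026).
H: dominated by A (side-effect rate 29≤30, cost 3783≤4750).
I: dominated by F (side-effect rate 29≤31, cost 562≤982).
J: not dominated.
Pareto-optimal: B, C, F, J → 4.

4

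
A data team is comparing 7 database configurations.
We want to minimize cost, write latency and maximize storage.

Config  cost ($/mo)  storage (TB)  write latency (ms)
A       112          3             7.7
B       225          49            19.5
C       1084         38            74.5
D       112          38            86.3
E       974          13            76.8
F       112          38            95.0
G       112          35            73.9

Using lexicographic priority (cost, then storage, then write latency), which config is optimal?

First minimize cost: best is 112, kept {A, D, F, G}.
Then maximize storage: best is 38, kept {D, F}.
Then minimize write latency: best is 86.3, kept {D}.

D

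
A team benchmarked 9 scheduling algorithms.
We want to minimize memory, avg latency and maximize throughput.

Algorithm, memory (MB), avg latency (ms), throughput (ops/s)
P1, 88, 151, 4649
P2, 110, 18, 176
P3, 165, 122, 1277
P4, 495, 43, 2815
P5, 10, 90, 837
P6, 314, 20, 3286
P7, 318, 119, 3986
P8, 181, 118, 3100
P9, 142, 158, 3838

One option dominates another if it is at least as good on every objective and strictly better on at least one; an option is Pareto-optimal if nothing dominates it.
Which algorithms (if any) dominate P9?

P1: memory 88≤142, avg latency 151≤158, throughput 4649≥3838 — dominates P9.
Others (P2, P3, P4, P5, P6, P7, P8) are each worse than P9 on at least one objective.

P1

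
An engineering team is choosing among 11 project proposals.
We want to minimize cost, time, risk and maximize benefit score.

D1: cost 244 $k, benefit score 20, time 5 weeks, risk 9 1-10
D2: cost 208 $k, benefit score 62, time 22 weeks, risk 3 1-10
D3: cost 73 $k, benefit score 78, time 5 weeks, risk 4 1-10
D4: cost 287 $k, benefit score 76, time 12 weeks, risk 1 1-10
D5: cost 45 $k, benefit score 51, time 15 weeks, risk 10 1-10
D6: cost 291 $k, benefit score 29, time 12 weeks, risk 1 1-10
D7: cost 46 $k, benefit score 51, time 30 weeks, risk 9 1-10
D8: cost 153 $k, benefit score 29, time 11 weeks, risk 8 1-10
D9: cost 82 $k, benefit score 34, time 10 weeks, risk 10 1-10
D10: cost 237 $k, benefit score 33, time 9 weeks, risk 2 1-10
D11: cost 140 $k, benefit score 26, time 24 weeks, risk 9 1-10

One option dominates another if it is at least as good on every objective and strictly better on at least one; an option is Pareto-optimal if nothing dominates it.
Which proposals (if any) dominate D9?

D3: cost 73≤82, benefit score 78≥34, time 5≤10, risk 4≤10 — dominates D9.
Others (D1, D2, D4, D5, D6, D7, D8, D10, D11) are each worse than D9 on at least one objective.

D3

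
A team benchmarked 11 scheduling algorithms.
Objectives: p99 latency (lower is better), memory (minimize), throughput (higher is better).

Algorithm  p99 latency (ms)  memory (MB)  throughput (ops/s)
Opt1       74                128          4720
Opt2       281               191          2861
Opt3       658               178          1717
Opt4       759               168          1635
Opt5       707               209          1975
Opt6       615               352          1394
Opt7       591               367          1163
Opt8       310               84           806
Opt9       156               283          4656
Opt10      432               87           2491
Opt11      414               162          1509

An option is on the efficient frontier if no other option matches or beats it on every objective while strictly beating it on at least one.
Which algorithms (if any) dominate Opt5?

Opt1, Opt2, Opt10

Opt1: p99 latency 74≤707, memory 128≤209, throughput 4720≥1975 — dominates Opt5.
Opt2: p99 latency 281≤707, memory 191≤209, throughput 2861≥1975 — dominates Opt5.
Opt10: p99 latency 432≤707, memory 87≤209, throughput 2491≥1975 — dominates Opt5.
Others (Opt3, Opt4, Opt6, Opt7, Opt8, Opt9, Opt11) are each worse than Opt5 on at least one objective.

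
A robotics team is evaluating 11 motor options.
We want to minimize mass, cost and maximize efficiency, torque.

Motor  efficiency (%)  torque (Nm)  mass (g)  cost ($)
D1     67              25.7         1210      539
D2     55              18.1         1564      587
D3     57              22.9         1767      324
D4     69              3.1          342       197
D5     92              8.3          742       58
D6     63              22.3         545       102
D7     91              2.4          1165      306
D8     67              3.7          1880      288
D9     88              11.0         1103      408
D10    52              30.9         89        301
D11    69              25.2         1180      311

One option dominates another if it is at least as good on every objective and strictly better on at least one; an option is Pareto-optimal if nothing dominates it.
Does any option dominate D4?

D1: worse on efficiency (67 vs 69).
D2: worse on efficiency (55 vs 69).
D3: worse on efficiency (57 vs 69).
D5: worse on mass (742 vs 342).
D6: worse on efficiency (63 vs 69).
D7: worse on torque (2.4 vs 3.1).
D8: worse on efficiency (67 vs 69).
D9: worse on mass (1103 vs 342).
D10: worse on efficiency (52 vs 69).
D11: worse on mass (1180 vs 342).
No option is at least as good as D4 on every objective and strictly better on one.

No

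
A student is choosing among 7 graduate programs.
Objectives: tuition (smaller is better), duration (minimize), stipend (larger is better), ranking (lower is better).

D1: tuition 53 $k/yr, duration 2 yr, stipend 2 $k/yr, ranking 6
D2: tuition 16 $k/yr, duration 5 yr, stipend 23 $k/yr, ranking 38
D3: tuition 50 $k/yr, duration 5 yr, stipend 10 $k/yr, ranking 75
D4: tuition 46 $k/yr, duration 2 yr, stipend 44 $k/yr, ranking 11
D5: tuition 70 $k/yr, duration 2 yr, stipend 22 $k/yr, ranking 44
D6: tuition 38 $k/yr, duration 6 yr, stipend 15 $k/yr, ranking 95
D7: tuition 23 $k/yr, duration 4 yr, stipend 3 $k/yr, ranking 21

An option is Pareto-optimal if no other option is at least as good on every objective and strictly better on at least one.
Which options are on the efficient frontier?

D1, D2, D4, D7

D1: not dominated (best ranking).
D2: not dominated (best tuition).
D3: dominated by D2 (tuition 16≤50, duration 5≤5, stipend 23≥10, ranking 38≤75).
D4: not dominated (best stipend).
D5: dominated by D4 (tuition 46≤70, duration 2≤2, stipend 44≥22, ranking 11≤44).
D6: dominated by D2 (tuition 16≤38, duration 5≤6, stipend 23≥15, ranking 38≤95).
D7: not dominated.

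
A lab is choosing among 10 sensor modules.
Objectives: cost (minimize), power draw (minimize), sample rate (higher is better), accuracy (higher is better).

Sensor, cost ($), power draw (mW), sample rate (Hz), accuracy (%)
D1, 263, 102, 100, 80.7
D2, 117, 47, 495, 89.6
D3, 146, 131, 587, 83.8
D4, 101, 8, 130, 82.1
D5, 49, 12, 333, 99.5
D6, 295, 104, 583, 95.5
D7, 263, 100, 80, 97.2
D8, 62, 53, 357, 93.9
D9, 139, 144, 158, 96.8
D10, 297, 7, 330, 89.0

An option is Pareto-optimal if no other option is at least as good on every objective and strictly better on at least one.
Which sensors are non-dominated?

D2, D3, D4, D5, D6, D8, D10

D1: dominated by D2 (cost 117≤263, power draw 47≤102, sample rate 495≥100, accuracy 89.6≥80.7).
D2: not dominated.
D3: not dominated (best sample rate).
D4: not dominated.
D5: not dominated (best cost).
D6: not dominated.
D7: dominated by D5 (cost 49≤263, power draw 12≤100, sample rate 333≥80, accuracy 99.5≥97.2).
D8: not dominated.
D9: dominated by D5 (cost 49≤139, power draw 12≤144, sample rate 333≥158, accuracy 99.5≥96.8).
D10: not dominated (best power draw).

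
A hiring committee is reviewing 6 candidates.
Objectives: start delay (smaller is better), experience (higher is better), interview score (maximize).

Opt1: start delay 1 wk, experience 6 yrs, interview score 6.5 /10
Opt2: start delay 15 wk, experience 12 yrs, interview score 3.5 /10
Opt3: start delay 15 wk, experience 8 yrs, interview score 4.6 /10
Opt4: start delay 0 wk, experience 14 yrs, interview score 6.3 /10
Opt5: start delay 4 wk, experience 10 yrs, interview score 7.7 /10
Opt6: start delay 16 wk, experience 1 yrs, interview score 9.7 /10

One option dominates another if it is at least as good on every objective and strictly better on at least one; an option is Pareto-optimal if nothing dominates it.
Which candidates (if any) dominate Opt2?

Opt4: start delay 0≤15, experience 14≥12, interview score 6.3≥3.5 — dominates Opt2.
Others (Opt1, Opt3, Opt5, Opt6) are each worse than Opt2 on at least one objective.

Opt4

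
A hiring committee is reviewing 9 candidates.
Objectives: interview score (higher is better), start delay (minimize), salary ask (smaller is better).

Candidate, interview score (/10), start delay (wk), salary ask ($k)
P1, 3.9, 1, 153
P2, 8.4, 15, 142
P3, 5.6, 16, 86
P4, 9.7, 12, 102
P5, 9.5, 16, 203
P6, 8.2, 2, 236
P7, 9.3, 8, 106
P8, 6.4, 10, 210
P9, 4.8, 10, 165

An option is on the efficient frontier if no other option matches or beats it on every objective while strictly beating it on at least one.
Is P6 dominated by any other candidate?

P1: worse on interview score (3.9 vs 8.2).
P2: worse on start delay (15 vs 2).
P3: worse on interview score (5.6 vs 8.2).
P4: worse on start delay (12 vs 2).
P5: worse on start delay (16 vs 2).
P7: worse on start delay (8 vs 2).
P8: worse on interview score (6.4 vs 8.2).
P9: worse on interview score (4.8 vs 8.2).
No option is at least as good as P6 on every objective and strictly better on one.

No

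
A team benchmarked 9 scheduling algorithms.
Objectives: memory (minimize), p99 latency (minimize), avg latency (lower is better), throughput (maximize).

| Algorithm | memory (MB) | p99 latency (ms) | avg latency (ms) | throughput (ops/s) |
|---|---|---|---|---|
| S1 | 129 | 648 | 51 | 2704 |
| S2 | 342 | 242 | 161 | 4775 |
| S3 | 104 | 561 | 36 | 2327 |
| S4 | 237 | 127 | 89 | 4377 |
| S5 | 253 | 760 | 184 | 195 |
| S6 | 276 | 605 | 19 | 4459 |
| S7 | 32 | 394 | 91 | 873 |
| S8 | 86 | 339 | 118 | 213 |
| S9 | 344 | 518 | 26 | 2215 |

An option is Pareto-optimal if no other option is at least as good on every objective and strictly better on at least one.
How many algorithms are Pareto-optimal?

8

S1: not dominated.
S2: not dominated (best throughput).
S3: not dominated.
S4: not dominated (best p99 latency).
S5: dominated by S1 (memory 129≤253, p99 latency 648≤760, avg latency 51≤184, throughput 2704≥195).
S6: not dominated (best avg latency).
S7: not dominated (best memory).
S8: not dominated.
S9: not dominated.
Pareto-optimal: S1, S2, S3, S4, S6, S7, S8, S9 → 8.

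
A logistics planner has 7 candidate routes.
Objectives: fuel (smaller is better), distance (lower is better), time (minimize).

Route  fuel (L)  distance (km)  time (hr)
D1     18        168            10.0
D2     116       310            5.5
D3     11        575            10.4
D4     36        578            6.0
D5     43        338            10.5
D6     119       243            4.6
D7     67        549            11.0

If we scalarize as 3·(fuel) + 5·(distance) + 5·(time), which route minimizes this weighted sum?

D1: 3·18 + 5·168 + 5·10.0 = 944.0
D2: 3·116 + 5·310 + 5·5.5 = 1925.5
D3: 3·11 + 5·575 + 5·10.4 = 2960.0
D4: 3·36 + 5·578 + 5·6.0 = 3028.0
D5: 3·43 + 5·338 + 5·10.5 = 1871.5
D6: 3·119 + 5·243 + 5·4.6 = 1595.0
D7: 3·67 + 5·549 + 5·11.0 = 3001.0
Lowest: D1 at 944.0.

D1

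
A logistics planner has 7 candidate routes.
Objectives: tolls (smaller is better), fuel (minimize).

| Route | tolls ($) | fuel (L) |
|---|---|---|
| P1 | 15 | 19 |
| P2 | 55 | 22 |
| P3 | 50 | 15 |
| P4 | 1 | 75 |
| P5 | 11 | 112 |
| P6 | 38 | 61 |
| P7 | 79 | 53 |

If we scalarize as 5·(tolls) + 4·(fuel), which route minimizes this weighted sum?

P1: 5·15 + 4·19 = 151
P2: 5·55 + 4·22 = 363
P3: 5·50 + 4·15 = 310
P4: 5·1 + 4·75 = 305
P5: 5·11 + 4·112 = 503
P6: 5·38 + 4·61 = 434
P7: 5·79 + 4·53 = 607
Lowest: P1 at 151.

P1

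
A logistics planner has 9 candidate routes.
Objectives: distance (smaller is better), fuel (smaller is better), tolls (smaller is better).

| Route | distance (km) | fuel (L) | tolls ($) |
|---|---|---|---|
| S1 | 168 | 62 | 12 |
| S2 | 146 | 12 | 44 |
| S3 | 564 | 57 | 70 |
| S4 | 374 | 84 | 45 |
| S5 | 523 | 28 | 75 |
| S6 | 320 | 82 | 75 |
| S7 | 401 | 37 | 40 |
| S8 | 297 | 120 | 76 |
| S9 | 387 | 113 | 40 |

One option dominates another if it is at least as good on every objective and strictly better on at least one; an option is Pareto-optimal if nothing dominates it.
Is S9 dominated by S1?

Yes

S1 vs S9: distance 168≤387, fuel 62≤113, tolls 12≤40 — S1 is at least as good on every objective with at least one strict improvement.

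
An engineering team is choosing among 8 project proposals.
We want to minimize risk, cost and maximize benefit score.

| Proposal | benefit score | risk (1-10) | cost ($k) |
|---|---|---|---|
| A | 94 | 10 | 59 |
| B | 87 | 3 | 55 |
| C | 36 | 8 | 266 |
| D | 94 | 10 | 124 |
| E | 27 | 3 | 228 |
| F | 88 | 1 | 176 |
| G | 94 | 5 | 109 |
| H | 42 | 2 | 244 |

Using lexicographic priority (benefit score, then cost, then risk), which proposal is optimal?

A

First maximize benefit score: best is 94, kept {A, D, G}.
Then minimize cost: best is 59, kept {A}.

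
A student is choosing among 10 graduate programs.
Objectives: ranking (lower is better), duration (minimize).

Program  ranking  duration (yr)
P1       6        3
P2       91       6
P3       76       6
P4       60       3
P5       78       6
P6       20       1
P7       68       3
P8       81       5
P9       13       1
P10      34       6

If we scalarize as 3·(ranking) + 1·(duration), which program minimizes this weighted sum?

P1

P1: 3·6 + 1·3 = 21
P2: 3·91 + 1·6 = 279
P3: 3·76 + 1·6 = 234
P4: 3·60 + 1·3 = 183
P5: 3·78 + 1·6 = 240
P6: 3·20 + 1·1 = 61
P7: 3·68 + 1·3 = 207
P8: 3·81 + 1·5 = 248
P9: 3·13 + 1·1 = 40
P10: 3·34 + 1·6 = 108
Lowest: P1 at 21.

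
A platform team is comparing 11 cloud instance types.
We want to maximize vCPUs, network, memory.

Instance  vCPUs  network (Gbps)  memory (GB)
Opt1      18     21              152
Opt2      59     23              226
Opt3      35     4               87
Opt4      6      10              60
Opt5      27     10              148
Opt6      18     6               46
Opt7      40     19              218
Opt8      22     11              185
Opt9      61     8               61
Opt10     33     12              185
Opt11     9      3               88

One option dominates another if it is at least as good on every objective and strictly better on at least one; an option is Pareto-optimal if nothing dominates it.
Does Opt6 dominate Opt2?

Opt6 vs Opt2: Opt6 is worse on vCPUs (18 vs 59), so it does not dominate Opt2.

No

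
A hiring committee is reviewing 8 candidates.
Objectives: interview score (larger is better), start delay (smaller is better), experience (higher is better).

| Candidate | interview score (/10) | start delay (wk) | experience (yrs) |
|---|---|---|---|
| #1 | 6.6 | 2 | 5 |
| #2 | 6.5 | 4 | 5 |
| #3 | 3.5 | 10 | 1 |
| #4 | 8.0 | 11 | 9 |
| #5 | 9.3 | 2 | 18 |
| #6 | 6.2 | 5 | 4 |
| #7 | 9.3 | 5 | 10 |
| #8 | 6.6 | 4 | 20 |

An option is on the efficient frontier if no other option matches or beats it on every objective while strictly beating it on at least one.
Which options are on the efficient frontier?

#1: dominated by #5 (interview score 9.3≥6.6, start delay 2≤2, experience 18≥5).
#2: dominated by #1 (interview score 6.6≥6.5, start delay 2≤4, experience 5≥5).
#3: dominated by #1 (interview score 6.6≥3.5, start delay 2≤10, experience 5≥1).
#4: dominated by #5 (interview score 9.3≥8.0, start delay 2≤11, experience 18≥9).
#5: not dominated.
#6: dominated by #1 (interview score 6.6≥6.2, start delay 2≤5, experience 5≥4).
#7: dominated by #5 (interview score 9.3≥9.3, start delay 2≤5, experience 18≥10).
#8: not dominated (best experience).

#5, #8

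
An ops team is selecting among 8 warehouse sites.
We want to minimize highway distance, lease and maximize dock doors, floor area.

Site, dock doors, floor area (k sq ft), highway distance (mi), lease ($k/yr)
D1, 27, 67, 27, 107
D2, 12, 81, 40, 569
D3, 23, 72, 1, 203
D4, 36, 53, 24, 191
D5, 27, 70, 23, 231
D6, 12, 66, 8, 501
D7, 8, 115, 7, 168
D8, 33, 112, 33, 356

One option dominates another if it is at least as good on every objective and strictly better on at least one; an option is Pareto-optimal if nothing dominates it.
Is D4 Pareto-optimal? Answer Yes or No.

D1: worse on dock doors (27 vs 36).
D2: worse on dock doors (12 vs 36).
D3: worse on dock doors (23 vs 36).
D5: worse on dock doors (27 vs 36).
D6: worse on dock doors (12 vs 36).
D7: worse on dock doors (8 vs 36).
D8: worse on dock doors (33 vs 36).
No option is at least as good as D4 on every objective and strictly better on one.

Yes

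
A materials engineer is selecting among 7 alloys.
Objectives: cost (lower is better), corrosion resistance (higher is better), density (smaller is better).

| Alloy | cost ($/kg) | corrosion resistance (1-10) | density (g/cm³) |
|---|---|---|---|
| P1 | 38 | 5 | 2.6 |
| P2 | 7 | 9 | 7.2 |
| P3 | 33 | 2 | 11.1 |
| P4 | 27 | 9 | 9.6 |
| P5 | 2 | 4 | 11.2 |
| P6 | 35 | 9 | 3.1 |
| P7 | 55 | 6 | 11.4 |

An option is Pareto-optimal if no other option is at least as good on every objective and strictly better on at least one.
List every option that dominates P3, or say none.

P2, P4

P2: cost 7≤33, corrosion resistance 9≥2, density 7.2≤11.1 — dominates P3.
P4: cost 27≤33, corrosion resistance 9≥2, density 9.6≤11.1 — dominates P3.
Others (P1, P5, P6, P7) are each worse than P3 on at least one objective.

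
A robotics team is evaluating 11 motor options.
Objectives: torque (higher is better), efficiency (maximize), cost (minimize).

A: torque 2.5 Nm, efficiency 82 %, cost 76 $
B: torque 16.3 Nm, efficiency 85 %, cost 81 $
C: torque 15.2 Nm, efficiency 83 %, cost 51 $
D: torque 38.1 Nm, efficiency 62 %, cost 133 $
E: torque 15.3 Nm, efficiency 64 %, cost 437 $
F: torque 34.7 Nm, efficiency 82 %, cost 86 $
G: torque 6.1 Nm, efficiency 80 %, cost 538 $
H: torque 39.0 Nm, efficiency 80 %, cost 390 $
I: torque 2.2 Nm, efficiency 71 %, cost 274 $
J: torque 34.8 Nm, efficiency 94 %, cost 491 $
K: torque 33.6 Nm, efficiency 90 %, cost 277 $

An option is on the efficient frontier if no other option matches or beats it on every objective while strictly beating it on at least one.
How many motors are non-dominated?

A: dominated by C (torque 15.2≥2.5, efficiency 83≥82, cost 51≤76).
B: not dominated.
C: not dominated (best cost).
D: not dominated.
E: dominated by B (torque 16.3≥15.3, efficiency 85≥64, cost 81≤437).
F: not dominated.
G: dominated by B (torque 16.3≥6.1, efficiency 85≥80, cost 81≤538).
H: not dominated (best torque).
I: dominated by A (torque 2.5≥2.2, efficiency 82≥71, cost 76≤274).
J: not dominated (best efficiency).
K: not dominated.
Pareto-optimal: B, C, D, F, H, J, K → 7.

7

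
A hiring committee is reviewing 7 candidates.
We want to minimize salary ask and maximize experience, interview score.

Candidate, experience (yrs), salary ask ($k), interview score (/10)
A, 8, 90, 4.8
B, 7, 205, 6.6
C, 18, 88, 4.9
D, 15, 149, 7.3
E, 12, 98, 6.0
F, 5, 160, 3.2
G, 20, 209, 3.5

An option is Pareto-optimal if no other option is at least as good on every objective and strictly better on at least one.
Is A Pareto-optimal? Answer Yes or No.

No

C vs A: experience 18≥8, salary ask 88≤90, interview score 4.9≥4.8 — C is at least as good on every objective and strictly better on at least one, so C dominates A.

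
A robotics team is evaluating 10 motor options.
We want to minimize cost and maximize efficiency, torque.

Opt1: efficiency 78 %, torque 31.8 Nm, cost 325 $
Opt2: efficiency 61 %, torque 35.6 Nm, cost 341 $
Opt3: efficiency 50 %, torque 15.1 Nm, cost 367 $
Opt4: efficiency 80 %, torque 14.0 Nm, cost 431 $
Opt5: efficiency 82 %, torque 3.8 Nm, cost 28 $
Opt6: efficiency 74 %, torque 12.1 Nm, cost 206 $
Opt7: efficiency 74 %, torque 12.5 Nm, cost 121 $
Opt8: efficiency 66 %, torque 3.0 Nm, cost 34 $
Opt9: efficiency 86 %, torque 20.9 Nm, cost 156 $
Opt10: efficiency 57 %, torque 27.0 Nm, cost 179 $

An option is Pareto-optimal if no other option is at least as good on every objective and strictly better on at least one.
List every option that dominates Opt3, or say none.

Opt1: efficiency 78≥50, torque 31.8≥15.1, cost 325≤367 — dominates Opt3.
Opt2: efficiency 61≥50, torque 35.6≥15.1, cost 341≤367 — dominates Opt3.
Opt9: efficiency 86≥50, torque 20.9≥15.1, cost 156≤367 — dominates Opt3.
Opt10: efficiency 57≥50, torque 27.0≥15.1, cost 179≤367 — dominates Opt3.
Others (Opt4, Opt5, Opt6, Opt7, Opt8) are each worse than Opt3 on at least one objective.

Opt1, Opt2, Opt9, Opt10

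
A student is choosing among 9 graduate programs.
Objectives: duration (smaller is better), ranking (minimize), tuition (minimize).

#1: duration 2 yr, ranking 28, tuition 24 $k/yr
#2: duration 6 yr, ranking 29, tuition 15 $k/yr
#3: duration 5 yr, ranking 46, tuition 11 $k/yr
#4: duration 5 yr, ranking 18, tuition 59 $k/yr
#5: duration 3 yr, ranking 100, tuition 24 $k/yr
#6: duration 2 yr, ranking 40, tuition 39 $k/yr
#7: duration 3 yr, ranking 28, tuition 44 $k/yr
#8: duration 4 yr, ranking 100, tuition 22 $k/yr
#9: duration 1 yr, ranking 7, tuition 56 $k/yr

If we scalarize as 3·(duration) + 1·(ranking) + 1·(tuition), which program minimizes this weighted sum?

#1: 3·2 + 1·28 + 1·24 = 58
#2: 3·6 + 1·29 + 1·15 = 62
#3: 3·5 + 1·46 + 1·11 = 72
#4: 3·5 + 1·18 + 1·59 = 92
#5: 3·3 + 1·100 + 1·24 = 133
#6: 3·2 + 1·40 + 1·39 = 85
#7: 3·3 + 1·28 + 1·44 = 81
#8: 3·4 + 1·100 + 1·22 = 134
#9: 3·1 + 1·7 + 1·56 = 66
Lowest: #1 at 58.

#1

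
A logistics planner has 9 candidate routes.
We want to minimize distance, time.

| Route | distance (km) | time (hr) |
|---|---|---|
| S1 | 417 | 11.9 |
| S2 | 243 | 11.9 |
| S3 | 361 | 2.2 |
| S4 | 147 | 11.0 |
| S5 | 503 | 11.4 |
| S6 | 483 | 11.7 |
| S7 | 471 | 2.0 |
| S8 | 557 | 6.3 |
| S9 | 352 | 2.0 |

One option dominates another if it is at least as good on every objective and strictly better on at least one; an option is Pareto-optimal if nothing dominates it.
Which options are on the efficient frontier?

S1: dominated by S2 (distance 243≤417, time 11.9≤11.9).
S2: dominated by S4 (distance 147≤243, time 11.0≤11.9).
S3: dominated by S9 (distance 352≤361, time 2.0≤2.2).
S4: not dominated (best distance).
S5: dominated by S3 (distance 361≤503, time 2.2≤11.4).
S6: dominated by S3 (distance 361≤483, time 2.2≤11.7).
S7: dominated by S9 (distance 352≤471, time 2.0≤2.0).
S8: dominated by S3 (distance 361≤557, time 2.2≤6.3).
S9: not dominated.

S4, S9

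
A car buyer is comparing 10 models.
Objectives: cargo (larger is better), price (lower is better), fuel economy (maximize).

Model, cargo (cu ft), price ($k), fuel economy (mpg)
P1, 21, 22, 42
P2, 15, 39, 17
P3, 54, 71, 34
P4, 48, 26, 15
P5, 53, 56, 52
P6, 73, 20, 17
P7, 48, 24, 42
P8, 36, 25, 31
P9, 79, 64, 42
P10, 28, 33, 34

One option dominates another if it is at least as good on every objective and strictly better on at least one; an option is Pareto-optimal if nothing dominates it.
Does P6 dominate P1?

P6 vs P1: P6 is worse on fuel economy (17 vs 42), so it does not dominate P1.

No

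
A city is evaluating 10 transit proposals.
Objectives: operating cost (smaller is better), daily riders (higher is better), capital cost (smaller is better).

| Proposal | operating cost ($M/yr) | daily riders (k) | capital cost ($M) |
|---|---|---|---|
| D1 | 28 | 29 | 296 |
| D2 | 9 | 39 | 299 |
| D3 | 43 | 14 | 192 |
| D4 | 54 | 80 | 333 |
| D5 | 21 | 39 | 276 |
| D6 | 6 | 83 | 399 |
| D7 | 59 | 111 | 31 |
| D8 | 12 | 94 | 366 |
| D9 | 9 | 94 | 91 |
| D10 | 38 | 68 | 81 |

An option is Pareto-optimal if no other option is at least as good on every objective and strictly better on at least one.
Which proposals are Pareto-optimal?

D1: dominated by D5 (operating cost 21≤28, daily riders 39≥29, capital cost 276≤296).
D2: dominated by D9 (operating cost 9≤9, daily riders 94≥39, capital cost 91≤299).
D3: dominated by D9 (operating cost 9≤43, daily riders 94≥14, capital cost 91≤192).
D4: dominated by D9 (operating cost 9≤54, daily riders 94≥80, capital cost 91≤333).
D5: dominated by D9 (operating cost 9≤21, daily riders 94≥39, capital cost 91≤276).
D6: not dominated (best operating cost).
D7: not dominated (best daily riders).
D8: dominated by D9 (operating cost 9≤12, daily riders 94≥94, capital cost 91≤366).
D9: not dominated.
D10: not dominated.

D6, D7, D9, D10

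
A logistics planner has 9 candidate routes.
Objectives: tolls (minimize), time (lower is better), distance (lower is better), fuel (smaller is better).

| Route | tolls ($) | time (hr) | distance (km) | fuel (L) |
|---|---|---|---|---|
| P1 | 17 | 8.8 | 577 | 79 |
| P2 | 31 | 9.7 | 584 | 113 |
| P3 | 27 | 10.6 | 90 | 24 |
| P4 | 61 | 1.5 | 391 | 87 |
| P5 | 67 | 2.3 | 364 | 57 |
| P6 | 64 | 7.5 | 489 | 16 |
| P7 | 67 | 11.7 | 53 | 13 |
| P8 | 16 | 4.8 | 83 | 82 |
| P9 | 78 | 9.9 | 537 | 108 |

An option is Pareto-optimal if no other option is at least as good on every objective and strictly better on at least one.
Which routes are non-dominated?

P1, P3, P4, P5, P6, P7, P8

P1: not dominated.
P2: dominated by P1 (tolls 17≤31, time 8.8≤9.7, distance 577≤584, fuel 79≤113).
P3: not dominated.
P4: not dominated (best time).
P5: not dominated.
P6: not dominated.
P7: not dominated (best distance).
P8: not dominated (best tolls).
P9: dominated by P4 (tolls 61≤78, time 1.5≤9.9, distance 391≤537, fuel 87≤108).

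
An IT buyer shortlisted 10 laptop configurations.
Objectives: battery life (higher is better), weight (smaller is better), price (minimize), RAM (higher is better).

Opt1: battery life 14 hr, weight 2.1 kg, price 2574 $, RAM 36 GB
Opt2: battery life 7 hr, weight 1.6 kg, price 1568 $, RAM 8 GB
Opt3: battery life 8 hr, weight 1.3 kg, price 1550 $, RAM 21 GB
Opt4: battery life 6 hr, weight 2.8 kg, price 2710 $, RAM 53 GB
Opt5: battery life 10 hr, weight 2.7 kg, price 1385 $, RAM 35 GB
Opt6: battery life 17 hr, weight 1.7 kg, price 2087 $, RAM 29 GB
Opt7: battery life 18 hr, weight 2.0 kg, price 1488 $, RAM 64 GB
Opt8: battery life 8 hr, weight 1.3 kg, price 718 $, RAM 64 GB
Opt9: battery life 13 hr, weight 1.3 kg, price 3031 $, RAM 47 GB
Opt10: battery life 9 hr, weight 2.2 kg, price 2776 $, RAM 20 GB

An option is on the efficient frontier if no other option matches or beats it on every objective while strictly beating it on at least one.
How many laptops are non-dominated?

5

Opt1: dominated by Opt7 (battery life 18≥14, weight 2.0≤2.1, price 1488≤2574, RAM 64≥36).
Opt2: dominated by Opt3 (battery life 8≥7, weight 1.3≤1.6, price 1550≤1568, RAM 21≥8).
Opt3: dominated by Opt8 (battery life 8≥8, weight 1.3≤1.3, price 718≤1550, RAM 64≥21).
Opt4: dominated by Opt7 (battery life 18≥6, weight 2.0≤2.8, price 1488≤2710, RAM 64≥53).
Opt5: not dominated.
Opt6: not dominated.
Opt7: not dominated (best battery life).
Opt8: not dominated (best price).
Opt9: not dominated.
Opt10: dominated by Opt1 (battery life 14≥9, weight 2.1≤2.2, price 2574≤2776, RAM 36≥20).
Pareto-optimal: Opt5, Opt6, Opt7, Opt8, Opt9 → 5.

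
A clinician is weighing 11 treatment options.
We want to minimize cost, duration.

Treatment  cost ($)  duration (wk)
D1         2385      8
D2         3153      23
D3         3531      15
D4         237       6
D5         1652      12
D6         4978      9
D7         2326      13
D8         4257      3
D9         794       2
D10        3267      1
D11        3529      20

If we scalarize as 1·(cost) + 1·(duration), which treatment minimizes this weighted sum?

D4

D1: 1·2385 + 1·8 = 2393
D2: 1·3153 + 1·23 = 3176
D3: 1·3531 + 1·15 = 3546
D4: 1·237 + 1·6 = 243
D5: 1·1652 + 1·12 = 1664
D6: 1·4978 + 1·9 = 4987
D7: 1·2326 + 1·13 = 2339
D8: 1·4257 + 1·3 = 4260
D9: 1·794 + 1·2 = 796
D10: 1·3267 + 1·1 = 3268
D11: 1·3529 + 1·20 = 3549
Lowest: D4 at 243.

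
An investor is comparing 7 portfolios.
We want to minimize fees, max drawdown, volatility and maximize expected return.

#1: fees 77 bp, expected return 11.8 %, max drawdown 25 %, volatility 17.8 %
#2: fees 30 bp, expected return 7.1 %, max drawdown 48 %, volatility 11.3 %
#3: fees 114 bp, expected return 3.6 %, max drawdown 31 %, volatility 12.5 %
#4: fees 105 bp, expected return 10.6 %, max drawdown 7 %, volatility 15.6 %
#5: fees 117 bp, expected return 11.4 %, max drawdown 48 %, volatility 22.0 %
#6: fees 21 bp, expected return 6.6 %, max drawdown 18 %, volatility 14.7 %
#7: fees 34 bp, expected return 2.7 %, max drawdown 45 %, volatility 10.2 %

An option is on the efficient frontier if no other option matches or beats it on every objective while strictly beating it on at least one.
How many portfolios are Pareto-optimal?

6

#1: not dominated (best expected return).
#2: not dominated.
#3: not dominated.
#4: not dominated (best max drawdown).
#5: dominated by #1 (fees 77≤117, expected return 11.8≥11.4, max drawdown 25≤48, volatility 17.8≤22.0).
#6: not dominated (best fees).
#7: not dominated (best volatility).
Pareto-optimal: #1, #2, #3, #4, #6, #7 → 6.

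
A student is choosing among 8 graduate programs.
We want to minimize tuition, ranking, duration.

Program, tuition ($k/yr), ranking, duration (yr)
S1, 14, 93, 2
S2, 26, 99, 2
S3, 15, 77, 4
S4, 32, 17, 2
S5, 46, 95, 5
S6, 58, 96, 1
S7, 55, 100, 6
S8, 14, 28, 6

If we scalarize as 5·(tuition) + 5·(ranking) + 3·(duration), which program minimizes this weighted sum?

S8

S1: 5·14 + 5·93 + 3·2 = 541
S2: 5·26 + 5·99 + 3·2 = 631
S3: 5·15 + 5·77 + 3·4 = 472
S4: 5·32 + 5·17 + 3·2 = 251
S5: 5·46 + 5·95 + 3·5 = 720
S6: 5·58 + 5·96 + 3·1 = 773
S7: 5·55 + 5·100 + 3·6 = 793
S8: 5·14 + 5·28 + 3·6 = 228
Lowest: S8 at 228.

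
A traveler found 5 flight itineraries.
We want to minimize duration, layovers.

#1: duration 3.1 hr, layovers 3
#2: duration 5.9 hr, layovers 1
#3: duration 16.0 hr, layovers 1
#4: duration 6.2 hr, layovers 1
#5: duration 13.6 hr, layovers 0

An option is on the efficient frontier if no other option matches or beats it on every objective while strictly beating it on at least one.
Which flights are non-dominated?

#1: not dominated (best duration).
#2: not dominated.
#3: dominated by #2 (duration 5.9≤16.0, layovers 1≤1).
#4: dominated by #2 (duration 5.9≤6.2, layovers 1≤1).
#5: not dominated (best layovers).

#1, #2, #5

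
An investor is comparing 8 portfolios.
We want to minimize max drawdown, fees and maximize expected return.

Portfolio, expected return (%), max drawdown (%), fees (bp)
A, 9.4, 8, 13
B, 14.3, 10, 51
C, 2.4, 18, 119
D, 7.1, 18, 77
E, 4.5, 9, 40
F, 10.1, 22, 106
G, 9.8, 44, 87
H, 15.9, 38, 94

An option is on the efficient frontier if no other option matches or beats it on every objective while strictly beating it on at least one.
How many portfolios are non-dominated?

A: not dominated (best max drawdown).
B: not dominated.
C: dominated by A (expected return 9.4≥2.4, max drawdown 8≤18, fees 13≤119).
D: dominated by A (expected return 9.4≥7.1, max drawdown 8≤18, fees 13≤77).
E: dominated by A (expected return 9.4≥4.5, max drawdown 8≤9, fees 13≤40).
F: dominated by B (expected return 14.3≥10.1, max drawdown 10≤22, fees 51≤106).
G: dominated by B (expected return 14.3≥9.8, max drawdown 10≤44, fees 51≤87).
H: not dominated (best expected return).
Pareto-optimal: A, B, H → 3.

3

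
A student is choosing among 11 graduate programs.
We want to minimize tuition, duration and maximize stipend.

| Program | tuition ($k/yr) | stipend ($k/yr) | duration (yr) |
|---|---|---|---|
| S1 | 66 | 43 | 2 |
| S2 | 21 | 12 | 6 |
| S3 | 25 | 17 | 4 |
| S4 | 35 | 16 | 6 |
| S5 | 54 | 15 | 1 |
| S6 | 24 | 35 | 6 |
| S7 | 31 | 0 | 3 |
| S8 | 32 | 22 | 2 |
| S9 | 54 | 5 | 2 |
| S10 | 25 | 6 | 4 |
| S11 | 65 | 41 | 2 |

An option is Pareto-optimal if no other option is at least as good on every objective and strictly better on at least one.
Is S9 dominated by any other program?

Yes

S5 vs S9: tuition 54≤54, stipend 15≥5, duration 1≤2 — S5 is at least as good on every objective and strictly better on at least one, so S5 dominates S9.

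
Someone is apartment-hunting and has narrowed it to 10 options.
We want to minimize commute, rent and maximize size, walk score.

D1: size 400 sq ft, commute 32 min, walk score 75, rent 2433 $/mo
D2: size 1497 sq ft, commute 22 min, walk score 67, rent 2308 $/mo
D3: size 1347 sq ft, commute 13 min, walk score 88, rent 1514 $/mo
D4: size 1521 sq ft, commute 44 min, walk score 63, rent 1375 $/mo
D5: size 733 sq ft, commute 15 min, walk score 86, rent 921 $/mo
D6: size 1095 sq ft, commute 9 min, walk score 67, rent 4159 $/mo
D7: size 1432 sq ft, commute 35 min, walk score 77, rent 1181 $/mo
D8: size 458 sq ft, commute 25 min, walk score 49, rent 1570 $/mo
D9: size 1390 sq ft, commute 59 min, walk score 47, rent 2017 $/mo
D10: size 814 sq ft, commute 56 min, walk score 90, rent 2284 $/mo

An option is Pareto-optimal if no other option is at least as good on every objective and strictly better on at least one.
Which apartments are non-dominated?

D2, D3, D4, D5, D6, D7, D10

D1: dominated by D3 (size 1347≥400, commute 13≤32, walk score 88≥75, rent 1514≤2433).
D2: not dominated.
D3: not dominated.
D4: not dominated (best size).
D5: not dominated (best rent).
D6: not dominated (best commute).
D7: not dominated.
D8: dominated by D3 (size 1347≥458, commute 13≤25, walk score 88≥49, rent 1514≤1570).
D9: dominated by D4 (size 1521≥1390, commute 44≤59, walk score 63≥47, rent 1375≤2017).
D10: not dominated (best walk score).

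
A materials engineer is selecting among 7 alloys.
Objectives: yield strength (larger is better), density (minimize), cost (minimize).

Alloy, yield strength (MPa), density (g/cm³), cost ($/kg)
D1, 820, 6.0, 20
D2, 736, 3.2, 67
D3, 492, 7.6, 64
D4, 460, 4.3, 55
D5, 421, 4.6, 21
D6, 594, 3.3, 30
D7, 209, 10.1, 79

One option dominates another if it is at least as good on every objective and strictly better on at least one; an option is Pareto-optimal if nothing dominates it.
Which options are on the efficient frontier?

D1, D2, D5, D6

D1: not dominated (best yield strength).
D2: not dominated (best density).
D3: dominated by D1 (yield strength 820≥492, density 6.0≤7.6, cost 20≤64).
D4: dominated by D6 (yield strength 594≥460, density 3.3≤4.3, cost 30≤55).
D5: not dominated.
D6: not dominated.
D7: dominated by D1 (yield strength 820≥209, density 6.0≤10.1, cost 20≤79).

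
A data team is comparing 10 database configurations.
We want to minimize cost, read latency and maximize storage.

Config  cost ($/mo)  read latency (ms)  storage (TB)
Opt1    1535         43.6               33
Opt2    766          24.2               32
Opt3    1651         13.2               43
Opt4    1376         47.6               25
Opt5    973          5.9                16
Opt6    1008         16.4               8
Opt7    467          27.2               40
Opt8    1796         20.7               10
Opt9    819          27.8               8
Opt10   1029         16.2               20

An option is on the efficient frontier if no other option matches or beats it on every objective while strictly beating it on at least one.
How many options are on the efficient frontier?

Opt1: dominated by Opt7 (cost 467≤1535, read latency 27.2≤43.6, storage 40≥33).
Opt2: not dominated.
Opt3: not dominated (best storage).
Opt4: dominated by Opt2 (cost 766≤1376, read latency 24.2≤47.6, storage 32≥25).
Opt5: not dominated (best read latency).
Opt6: dominated by Opt5 (cost 973≤1008, read latency 5.9≤16.4, storage 16≥8).
Opt7: not dominated (best cost).
Opt8: dominated by Opt3 (cost 1651≤1796, read latency 13.2≤20.7, storage 43≥10).
Opt9: dominated by Opt2 (cost 766≤819, read latency 24.2≤27.8, storage 32≥8).
Opt10: not dominated.
Pareto-optimal: Opt2, Opt3, Opt5, Opt7, Opt10 → 5.

5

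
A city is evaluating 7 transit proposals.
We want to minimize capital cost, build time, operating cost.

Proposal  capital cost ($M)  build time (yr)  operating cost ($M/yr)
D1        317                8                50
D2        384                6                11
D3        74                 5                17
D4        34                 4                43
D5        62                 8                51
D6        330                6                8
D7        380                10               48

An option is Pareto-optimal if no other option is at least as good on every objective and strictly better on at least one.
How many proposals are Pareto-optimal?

D1: dominated by D3 (capital cost 74≤317, build time 5≤8, operating cost 17≤50).
D2: dominated by D6 (capital cost 330≤384, build time 6≤6, operating cost 8≤11).
D3: not dominated.
D4: not dominated (best capital cost).
D5: dominated by D4 (capital cost 34≤62, build time 4≤8, operating cost 43≤51).
D6: not dominated (best operating cost).
D7: dominated by D3 (capital cost 74≤380, build time 5≤10, operating cost 17≤48).
Pareto-optimal: D3, D4, D6 → 3.

3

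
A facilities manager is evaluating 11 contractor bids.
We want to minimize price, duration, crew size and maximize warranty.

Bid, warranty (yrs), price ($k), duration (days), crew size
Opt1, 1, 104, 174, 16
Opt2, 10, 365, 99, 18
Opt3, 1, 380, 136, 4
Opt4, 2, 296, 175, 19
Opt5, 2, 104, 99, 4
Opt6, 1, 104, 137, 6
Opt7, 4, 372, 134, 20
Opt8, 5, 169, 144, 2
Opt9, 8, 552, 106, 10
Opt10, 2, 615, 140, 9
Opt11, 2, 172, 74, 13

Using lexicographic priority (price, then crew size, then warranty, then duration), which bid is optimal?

First minimize price: best is 104, kept {Opt1, Opt5, Opt6}.
Then minimize crew size: best is 4, kept {Opt5}.

Opt5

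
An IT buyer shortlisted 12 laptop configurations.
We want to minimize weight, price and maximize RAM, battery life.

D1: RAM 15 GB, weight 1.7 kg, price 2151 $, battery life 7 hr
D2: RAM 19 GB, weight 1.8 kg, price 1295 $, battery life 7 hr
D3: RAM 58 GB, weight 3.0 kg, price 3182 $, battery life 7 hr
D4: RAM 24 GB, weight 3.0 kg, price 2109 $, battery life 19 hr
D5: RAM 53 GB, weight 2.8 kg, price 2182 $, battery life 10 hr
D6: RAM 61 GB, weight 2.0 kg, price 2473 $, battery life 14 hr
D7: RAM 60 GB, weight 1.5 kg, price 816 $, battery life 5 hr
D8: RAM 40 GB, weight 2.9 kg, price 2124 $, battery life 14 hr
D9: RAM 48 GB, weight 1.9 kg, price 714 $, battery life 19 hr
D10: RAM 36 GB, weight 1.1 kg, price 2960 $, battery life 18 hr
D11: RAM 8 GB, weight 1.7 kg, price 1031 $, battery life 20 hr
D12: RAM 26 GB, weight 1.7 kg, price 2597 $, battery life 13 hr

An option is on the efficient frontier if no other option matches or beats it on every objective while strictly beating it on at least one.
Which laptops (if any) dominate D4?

D9: RAM 48≥24, weight 1.9≤3.0, price 714≤2109, battery life 19≥19 — dominates D4.
Others (D1, D2, D3, D5, D6, D7, D8, D10, D11, D12) are each worse than D4 on at least one objective.

D9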